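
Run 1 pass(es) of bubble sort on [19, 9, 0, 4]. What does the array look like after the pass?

After pass 1: [9, 0, 4, 19] (3 swaps)
Total swaps: 3


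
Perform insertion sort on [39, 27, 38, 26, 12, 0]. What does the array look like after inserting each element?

First element 39 is already 'sorted'
Insert 27: shifted 1 elements -> [27, 39, 38, 26, 12, 0]
Insert 38: shifted 1 elements -> [27, 38, 39, 26, 12, 0]
Insert 26: shifted 3 elements -> [26, 27, 38, 39, 12, 0]
Insert 12: shifted 4 elements -> [12, 26, 27, 38, 39, 0]
Insert 0: shifted 5 elements -> [0, 12, 26, 27, 38, 39]


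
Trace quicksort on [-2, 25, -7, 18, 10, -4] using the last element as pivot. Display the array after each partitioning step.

Partition 1: pivot=-4 at index 1 -> [-7, -4, -2, 18, 10, 25]
Partition 2: pivot=25 at index 5 -> [-7, -4, -2, 18, 10, 25]
Partition 3: pivot=10 at index 3 -> [-7, -4, -2, 10, 18, 25]


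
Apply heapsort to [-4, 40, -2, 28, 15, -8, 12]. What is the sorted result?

Build heap: [40, 28, 12, -4, 15, -8, -2]
Extract 40: [28, 15, 12, -4, -2, -8, 40]
Extract 28: [15, -2, 12, -4, -8, 28, 40]
Extract 15: [12, -2, -8, -4, 15, 28, 40]
Extract 12: [-2, -4, -8, 12, 15, 28, 40]
Extract -2: [-4, -8, -2, 12, 15, 28, 40]
Extract -4: [-8, -4, -2, 12, 15, 28, 40]


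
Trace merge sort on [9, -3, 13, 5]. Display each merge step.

Divide and conquer:
  Merge [9] + [-3] -> [-3, 9]
  Merge [13] + [5] -> [5, 13]
  Merge [-3, 9] + [5, 13] -> [-3, 5, 9, 13]


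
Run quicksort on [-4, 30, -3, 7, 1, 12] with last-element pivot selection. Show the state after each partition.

Partition 1: pivot=12 at index 4 -> [-4, -3, 7, 1, 12, 30]
Partition 2: pivot=1 at index 2 -> [-4, -3, 1, 7, 12, 30]
Partition 3: pivot=-3 at index 1 -> [-4, -3, 1, 7, 12, 30]


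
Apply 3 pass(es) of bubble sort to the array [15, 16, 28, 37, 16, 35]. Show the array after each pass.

After pass 1: [15, 16, 28, 16, 35, 37] (2 swaps)
After pass 2: [15, 16, 16, 28, 35, 37] (1 swaps)
After pass 3: [15, 16, 16, 28, 35, 37] (0 swaps)
Total swaps: 3


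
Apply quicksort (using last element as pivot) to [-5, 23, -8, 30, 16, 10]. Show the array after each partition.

Partition 1: pivot=10 at index 2 -> [-5, -8, 10, 30, 16, 23]
Partition 2: pivot=-8 at index 0 -> [-8, -5, 10, 30, 16, 23]
Partition 3: pivot=23 at index 4 -> [-8, -5, 10, 16, 23, 30]


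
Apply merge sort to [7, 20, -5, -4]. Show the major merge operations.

Divide and conquer:
  Merge [7] + [20] -> [7, 20]
  Merge [-5] + [-4] -> [-5, -4]
  Merge [7, 20] + [-5, -4] -> [-5, -4, 7, 20]


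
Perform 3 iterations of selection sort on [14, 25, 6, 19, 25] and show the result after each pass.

Pass 1: Select minimum 6 at index 2, swap -> [6, 25, 14, 19, 25]
Pass 2: Select minimum 14 at index 2, swap -> [6, 14, 25, 19, 25]
Pass 3: Select minimum 19 at index 3, swap -> [6, 14, 19, 25, 25]


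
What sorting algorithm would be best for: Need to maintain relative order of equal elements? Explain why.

Best choice: Merge sort or Insertion sort
Reason: Both are stable; quicksort and heapsort are not stable


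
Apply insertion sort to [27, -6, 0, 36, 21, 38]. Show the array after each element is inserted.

First element 27 is already 'sorted'
Insert -6: shifted 1 elements -> [-6, 27, 0, 36, 21, 38]
Insert 0: shifted 1 elements -> [-6, 0, 27, 36, 21, 38]
Insert 36: shifted 0 elements -> [-6, 0, 27, 36, 21, 38]
Insert 21: shifted 2 elements -> [-6, 0, 21, 27, 36, 38]
Insert 38: shifted 0 elements -> [-6, 0, 21, 27, 36, 38]


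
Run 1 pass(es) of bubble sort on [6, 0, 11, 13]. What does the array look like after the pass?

After pass 1: [0, 6, 11, 13] (1 swaps)
Total swaps: 1


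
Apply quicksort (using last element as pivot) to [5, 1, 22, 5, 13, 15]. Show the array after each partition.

Partition 1: pivot=15 at index 4 -> [5, 1, 5, 13, 15, 22]
Partition 2: pivot=13 at index 3 -> [5, 1, 5, 13, 15, 22]
Partition 3: pivot=5 at index 2 -> [5, 1, 5, 13, 15, 22]
Partition 4: pivot=1 at index 0 -> [1, 5, 5, 13, 15, 22]


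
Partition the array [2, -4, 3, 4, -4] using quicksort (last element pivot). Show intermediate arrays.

Partition 1: pivot=-4 at index 1 -> [-4, -4, 3, 4, 2]
Partition 2: pivot=2 at index 2 -> [-4, -4, 2, 4, 3]
Partition 3: pivot=3 at index 3 -> [-4, -4, 2, 3, 4]


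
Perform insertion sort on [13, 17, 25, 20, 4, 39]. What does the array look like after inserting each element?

First element 13 is already 'sorted'
Insert 17: shifted 0 elements -> [13, 17, 25, 20, 4, 39]
Insert 25: shifted 0 elements -> [13, 17, 25, 20, 4, 39]
Insert 20: shifted 1 elements -> [13, 17, 20, 25, 4, 39]
Insert 4: shifted 4 elements -> [4, 13, 17, 20, 25, 39]
Insert 39: shifted 0 elements -> [4, 13, 17, 20, 25, 39]


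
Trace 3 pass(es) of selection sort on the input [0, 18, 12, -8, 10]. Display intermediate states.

Pass 1: Select minimum -8 at index 3, swap -> [-8, 18, 12, 0, 10]
Pass 2: Select minimum 0 at index 3, swap -> [-8, 0, 12, 18, 10]
Pass 3: Select minimum 10 at index 4, swap -> [-8, 0, 10, 18, 12]


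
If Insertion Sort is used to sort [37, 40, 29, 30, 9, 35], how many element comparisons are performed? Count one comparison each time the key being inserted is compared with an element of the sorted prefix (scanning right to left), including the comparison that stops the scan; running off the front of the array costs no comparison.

Insert 40: 37 <= 40 (stop) = 1 comparison(s) -> [37, 40, 29, 30, 9, 35]
Insert 29: 40 > 29 (shift), 37 > 29 (shift), reached front = 2 comparison(s) -> [29, 37, 40, 30, 9, 35]
Insert 30: 40 > 30 (shift), 37 > 30 (shift), 29 <= 30 (stop) = 3 comparison(s) -> [29, 30, 37, 40, 9, 35]
Insert 9: 40 > 9 (shift), 37 > 9 (shift), 30 > 9 (shift), 29 > 9 (shift), reached front = 4 comparison(s) -> [9, 29, 30, 37, 40, 35]
Insert 35: 40 > 35 (shift), 37 > 35 (shift), 30 <= 35 (stop) = 3 comparison(s) -> [9, 29, 30, 35, 37, 40]
Total comparisons: 1 + 2 + 3 + 4 + 3 = 13


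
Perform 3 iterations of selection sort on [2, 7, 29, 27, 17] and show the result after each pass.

Pass 1: Select minimum 2 at index 0, swap -> [2, 7, 29, 27, 17]
Pass 2: Select minimum 7 at index 1, swap -> [2, 7, 29, 27, 17]
Pass 3: Select minimum 17 at index 4, swap -> [2, 7, 17, 27, 29]


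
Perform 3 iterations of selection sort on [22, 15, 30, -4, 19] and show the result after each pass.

Pass 1: Select minimum -4 at index 3, swap -> [-4, 15, 30, 22, 19]
Pass 2: Select minimum 15 at index 1, swap -> [-4, 15, 30, 22, 19]
Pass 3: Select minimum 19 at index 4, swap -> [-4, 15, 19, 22, 30]


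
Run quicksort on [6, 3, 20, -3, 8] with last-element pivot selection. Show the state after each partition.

Partition 1: pivot=8 at index 3 -> [6, 3, -3, 8, 20]
Partition 2: pivot=-3 at index 0 -> [-3, 3, 6, 8, 20]
Partition 3: pivot=6 at index 2 -> [-3, 3, 6, 8, 20]


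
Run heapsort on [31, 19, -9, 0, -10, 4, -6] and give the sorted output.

Build heap: [31, 19, 4, 0, -10, -9, -6]
Extract 31: [19, 0, 4, -6, -10, -9, 31]
Extract 19: [4, 0, -9, -6, -10, 19, 31]
Extract 4: [0, -6, -9, -10, 4, 19, 31]
Extract 0: [-6, -10, -9, 0, 4, 19, 31]
Extract -6: [-9, -10, -6, 0, 4, 19, 31]
Extract -9: [-10, -9, -6, 0, 4, 19, 31]


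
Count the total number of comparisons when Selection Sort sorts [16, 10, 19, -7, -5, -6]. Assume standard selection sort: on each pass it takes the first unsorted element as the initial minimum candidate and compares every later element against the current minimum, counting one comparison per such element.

Pass 1: scan indices 1..5 for the minimum = 5 comparison(s); min is -7, place at index 0 -> [-7, 10, 19, 16, -5, -6]
Pass 2: scan indices 2..5 for the minimum = 4 comparison(s); min is -6, place at index 1 -> [-7, -6, 19, 16, -5, 10]
Pass 3: scan indices 3..5 for the minimum = 3 comparison(s); min is -5, place at index 2 -> [-7, -6, -5, 16, 19, 10]
Pass 4: scan indices 4..5 for the minimum = 2 comparison(s); min is 10, place at index 3 -> [-7, -6, -5, 10, 19, 16]
Pass 5: scan indices 5..5 for the minimum = 1 comparison(s); min is 16, place at index 4 -> [-7, -6, -5, 10, 16, 19]
Selection sort always scans the whole unsorted suffix, so the count is (n-1) + (n-2) + ... + 1 = n(n-1)/2 = 6*5/2 = 15 regardless of the input order.
Total comparisons: 5 + 4 + 3 + 2 + 1 = 15


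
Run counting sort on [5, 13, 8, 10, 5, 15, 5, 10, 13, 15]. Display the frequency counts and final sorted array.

Count array: [0, 0, 0, 0, 0, 3, 0, 0, 1, 0, 2, 0, 0, 2, 0, 2]
(count[i] = number of elements equal to i)
Cumulative count: [0, 0, 0, 0, 0, 3, 3, 3, 4, 4, 6, 6, 6, 8, 8, 10]
Sorted: [5, 5, 5, 8, 10, 10, 13, 13, 15, 15]


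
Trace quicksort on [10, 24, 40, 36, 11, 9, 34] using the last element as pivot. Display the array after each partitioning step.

Partition 1: pivot=34 at index 4 -> [10, 24, 11, 9, 34, 36, 40]
Partition 2: pivot=9 at index 0 -> [9, 24, 11, 10, 34, 36, 40]
Partition 3: pivot=10 at index 1 -> [9, 10, 11, 24, 34, 36, 40]
Partition 4: pivot=24 at index 3 -> [9, 10, 11, 24, 34, 36, 40]
Partition 5: pivot=40 at index 6 -> [9, 10, 11, 24, 34, 36, 40]


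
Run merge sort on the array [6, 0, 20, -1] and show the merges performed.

Divide and conquer:
  Merge [6] + [0] -> [0, 6]
  Merge [20] + [-1] -> [-1, 20]
  Merge [0, 6] + [-1, 20] -> [-1, 0, 6, 20]


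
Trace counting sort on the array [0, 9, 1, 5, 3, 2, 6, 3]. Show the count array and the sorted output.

Count array: [1, 1, 1, 2, 0, 1, 1, 0, 0, 1]
(count[i] = number of elements equal to i)
Cumulative count: [1, 2, 3, 5, 5, 6, 7, 7, 7, 8]
Sorted: [0, 1, 2, 3, 3, 5, 6, 9]


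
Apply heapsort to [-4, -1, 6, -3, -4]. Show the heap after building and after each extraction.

Build heap: [6, -1, -4, -3, -4]
Extract 6: [-1, -3, -4, -4, 6]
Extract -1: [-3, -4, -4, -1, 6]
Extract -3: [-4, -4, -3, -1, 6]
Extract -4: [-4, -4, -3, -1, 6]


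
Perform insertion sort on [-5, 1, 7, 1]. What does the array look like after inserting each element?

First element -5 is already 'sorted'
Insert 1: shifted 0 elements -> [-5, 1, 7, 1]
Insert 7: shifted 0 elements -> [-5, 1, 7, 1]
Insert 1: shifted 1 elements -> [-5, 1, 1, 7]


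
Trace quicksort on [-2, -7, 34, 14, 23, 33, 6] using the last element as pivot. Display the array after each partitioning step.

Partition 1: pivot=6 at index 2 -> [-2, -7, 6, 14, 23, 33, 34]
Partition 2: pivot=-7 at index 0 -> [-7, -2, 6, 14, 23, 33, 34]
Partition 3: pivot=34 at index 6 -> [-7, -2, 6, 14, 23, 33, 34]
Partition 4: pivot=33 at index 5 -> [-7, -2, 6, 14, 23, 33, 34]
Partition 5: pivot=23 at index 4 -> [-7, -2, 6, 14, 23, 33, 34]


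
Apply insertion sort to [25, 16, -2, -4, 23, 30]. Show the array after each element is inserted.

First element 25 is already 'sorted'
Insert 16: shifted 1 elements -> [16, 25, -2, -4, 23, 30]
Insert -2: shifted 2 elements -> [-2, 16, 25, -4, 23, 30]
Insert -4: shifted 3 elements -> [-4, -2, 16, 25, 23, 30]
Insert 23: shifted 1 elements -> [-4, -2, 16, 23, 25, 30]
Insert 30: shifted 0 elements -> [-4, -2, 16, 23, 25, 30]


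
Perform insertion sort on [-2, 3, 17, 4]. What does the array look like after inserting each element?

First element -2 is already 'sorted'
Insert 3: shifted 0 elements -> [-2, 3, 17, 4]
Insert 17: shifted 0 elements -> [-2, 3, 17, 4]
Insert 4: shifted 1 elements -> [-2, 3, 4, 17]


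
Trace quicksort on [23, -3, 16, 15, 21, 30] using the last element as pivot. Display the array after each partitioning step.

Partition 1: pivot=30 at index 5 -> [23, -3, 16, 15, 21, 30]
Partition 2: pivot=21 at index 3 -> [-3, 16, 15, 21, 23, 30]
Partition 3: pivot=15 at index 1 -> [-3, 15, 16, 21, 23, 30]


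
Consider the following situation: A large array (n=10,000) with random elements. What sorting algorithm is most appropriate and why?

Best choice: Quicksort or Mergesort
Reason: Both have O(n log n) average case; quicksort has lower constant factors


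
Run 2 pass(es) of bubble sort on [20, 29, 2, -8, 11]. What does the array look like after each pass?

After pass 1: [20, 2, -8, 11, 29] (3 swaps)
After pass 2: [2, -8, 11, 20, 29] (3 swaps)
Total swaps: 6


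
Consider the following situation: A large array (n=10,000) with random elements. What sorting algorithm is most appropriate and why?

Best choice: Quicksort or Mergesort
Reason: Both have O(n log n) average case; quicksort has lower constant factors


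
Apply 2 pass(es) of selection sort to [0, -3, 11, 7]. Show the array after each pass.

Pass 1: Select minimum -3 at index 1, swap -> [-3, 0, 11, 7]
Pass 2: Select minimum 0 at index 1, swap -> [-3, 0, 11, 7]


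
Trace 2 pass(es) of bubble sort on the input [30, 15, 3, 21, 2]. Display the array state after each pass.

After pass 1: [15, 3, 21, 2, 30] (4 swaps)
After pass 2: [3, 15, 2, 21, 30] (2 swaps)
Total swaps: 6


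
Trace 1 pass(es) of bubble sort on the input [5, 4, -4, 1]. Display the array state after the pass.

After pass 1: [4, -4, 1, 5] (3 swaps)
Total swaps: 3


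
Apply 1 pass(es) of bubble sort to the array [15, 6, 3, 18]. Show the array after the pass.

After pass 1: [6, 3, 15, 18] (2 swaps)
Total swaps: 2


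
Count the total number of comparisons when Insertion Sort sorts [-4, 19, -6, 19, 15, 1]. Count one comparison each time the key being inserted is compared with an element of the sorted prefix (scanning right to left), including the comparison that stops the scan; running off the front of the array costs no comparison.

Insert 19: -4 <= 19 (stop) = 1 comparison(s) -> [-4, 19, -6, 19, 15, 1]
Insert -6: 19 > -6 (shift), -4 > -6 (shift), reached front = 2 comparison(s) -> [-6, -4, 19, 19, 15, 1]
Insert 19: 19 <= 19 (stop) = 1 comparison(s) -> [-6, -4, 19, 19, 15, 1]
Insert 15: 19 > 15 (shift), 19 > 15 (shift), -4 <= 15 (stop) = 3 comparison(s) -> [-6, -4, 15, 19, 19, 1]
Insert 1: 19 > 1 (shift), 19 > 1 (shift), 15 > 1 (shift), -4 <= 1 (stop) = 4 comparison(s) -> [-6, -4, 1, 15, 19, 19]
Total comparisons: 1 + 2 + 1 + 3 + 4 = 11


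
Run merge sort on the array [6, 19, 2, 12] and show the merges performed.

Divide and conquer:
  Merge [6] + [19] -> [6, 19]
  Merge [2] + [12] -> [2, 12]
  Merge [6, 19] + [2, 12] -> [2, 6, 12, 19]


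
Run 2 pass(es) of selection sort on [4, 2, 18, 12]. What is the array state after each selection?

Pass 1: Select minimum 2 at index 1, swap -> [2, 4, 18, 12]
Pass 2: Select minimum 4 at index 1, swap -> [2, 4, 18, 12]


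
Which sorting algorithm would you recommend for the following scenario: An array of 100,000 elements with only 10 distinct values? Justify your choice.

Best choice: 3-way quicksort or Counting sort
Reason: 3-way (Dutch national flag) partitioning groups every copy of the pivot together, so with only d=10 distinct keys quicksort finishes in O(n log d) expected time, which is effectively linear; counting sort runs in O(n + k) where k is the size of the key range (not the number of distinct values), so it is linear when the 10 values are integers drawn from a small known range


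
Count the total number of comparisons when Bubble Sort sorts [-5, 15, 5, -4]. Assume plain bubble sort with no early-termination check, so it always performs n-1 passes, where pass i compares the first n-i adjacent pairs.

Pass 1: compare adjacent pairs (0,1)..(2,3) = 3 comparison(s), 2 swap(s) -> [-5, 5, -4, 15]
Pass 2: compare adjacent pairs (0,1)..(1,2) = 2 comparison(s), 1 swap(s) -> [-5, -4, 5, 15]
Pass 3: compare adjacent pairs (0,1)..(0,1) = 1 comparison(s), 0 swap(s) -> [-5, -4, 5, 15]
Total comparisons: 3 + 2 + 1 = 6


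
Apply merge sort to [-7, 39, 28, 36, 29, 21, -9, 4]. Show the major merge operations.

Divide and conquer:
  Merge [-7] + [39] -> [-7, 39]
  Merge [28] + [36] -> [28, 36]
  Merge [-7, 39] + [28, 36] -> [-7, 28, 36, 39]
  Merge [29] + [21] -> [21, 29]
  Merge [-9] + [4] -> [-9, 4]
  Merge [21, 29] + [-9, 4] -> [-9, 4, 21, 29]
  Merge [-7, 28, 36, 39] + [-9, 4, 21, 29] -> [-9, -7, 4, 21, 28, 29, 36, 39]


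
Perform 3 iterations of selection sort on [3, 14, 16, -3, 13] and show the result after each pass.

Pass 1: Select minimum -3 at index 3, swap -> [-3, 14, 16, 3, 13]
Pass 2: Select minimum 3 at index 3, swap -> [-3, 3, 16, 14, 13]
Pass 3: Select minimum 13 at index 4, swap -> [-3, 3, 13, 14, 16]


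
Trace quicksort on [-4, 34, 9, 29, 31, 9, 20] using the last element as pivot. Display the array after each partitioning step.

Partition 1: pivot=20 at index 3 -> [-4, 9, 9, 20, 31, 34, 29]
Partition 2: pivot=9 at index 2 -> [-4, 9, 9, 20, 31, 34, 29]
Partition 3: pivot=9 at index 1 -> [-4, 9, 9, 20, 31, 34, 29]
Partition 4: pivot=29 at index 4 -> [-4, 9, 9, 20, 29, 34, 31]
Partition 5: pivot=31 at index 5 -> [-4, 9, 9, 20, 29, 31, 34]


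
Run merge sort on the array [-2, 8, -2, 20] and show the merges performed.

Divide and conquer:
  Merge [-2] + [8] -> [-2, 8]
  Merge [-2] + [20] -> [-2, 20]
  Merge [-2, 8] + [-2, 20] -> [-2, -2, 8, 20]


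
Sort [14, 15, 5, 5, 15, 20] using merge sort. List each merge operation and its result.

Divide and conquer:
  Merge [15] + [5] -> [5, 15]
  Merge [14] + [5, 15] -> [5, 14, 15]
  Merge [15] + [20] -> [15, 20]
  Merge [5] + [15, 20] -> [5, 15, 20]
  Merge [5, 14, 15] + [5, 15, 20] -> [5, 5, 14, 15, 15, 20]


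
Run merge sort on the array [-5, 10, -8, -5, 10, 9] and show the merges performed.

Divide and conquer:
  Merge [10] + [-8] -> [-8, 10]
  Merge [-5] + [-8, 10] -> [-8, -5, 10]
  Merge [10] + [9] -> [9, 10]
  Merge [-5] + [9, 10] -> [-5, 9, 10]
  Merge [-8, -5, 10] + [-5, 9, 10] -> [-8, -5, -5, 9, 10, 10]


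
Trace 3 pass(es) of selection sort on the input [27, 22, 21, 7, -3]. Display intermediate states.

Pass 1: Select minimum -3 at index 4, swap -> [-3, 22, 21, 7, 27]
Pass 2: Select minimum 7 at index 3, swap -> [-3, 7, 21, 22, 27]
Pass 3: Select minimum 21 at index 2, swap -> [-3, 7, 21, 22, 27]


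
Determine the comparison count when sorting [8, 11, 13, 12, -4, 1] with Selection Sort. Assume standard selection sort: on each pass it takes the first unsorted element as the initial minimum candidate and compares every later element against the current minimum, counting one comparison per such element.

Pass 1: scan indices 1..5 for the minimum = 5 comparison(s); min is -4, place at index 0 -> [-4, 11, 13, 12, 8, 1]
Pass 2: scan indices 2..5 for the minimum = 4 comparison(s); min is 1, place at index 1 -> [-4, 1, 13, 12, 8, 11]
Pass 3: scan indices 3..5 for the minimum = 3 comparison(s); min is 8, place at index 2 -> [-4, 1, 8, 12, 13, 11]
Pass 4: scan indices 4..5 for the minimum = 2 comparison(s); min is 11, place at index 3 -> [-4, 1, 8, 11, 13, 12]
Pass 5: scan indices 5..5 for the minimum = 1 comparison(s); min is 12, place at index 4 -> [-4, 1, 8, 11, 12, 13]
Selection sort always scans the whole unsorted suffix, so the count is (n-1) + (n-2) + ... + 1 = n(n-1)/2 = 6*5/2 = 15 regardless of the input order.
Total comparisons: 5 + 4 + 3 + 2 + 1 = 15


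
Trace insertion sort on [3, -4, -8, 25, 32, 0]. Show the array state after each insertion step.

First element 3 is already 'sorted'
Insert -4: shifted 1 elements -> [-4, 3, -8, 25, 32, 0]
Insert -8: shifted 2 elements -> [-8, -4, 3, 25, 32, 0]
Insert 25: shifted 0 elements -> [-8, -4, 3, 25, 32, 0]
Insert 32: shifted 0 elements -> [-8, -4, 3, 25, 32, 0]
Insert 0: shifted 3 elements -> [-8, -4, 0, 3, 25, 32]


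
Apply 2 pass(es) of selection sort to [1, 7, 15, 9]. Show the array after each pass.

Pass 1: Select minimum 1 at index 0, swap -> [1, 7, 15, 9]
Pass 2: Select minimum 7 at index 1, swap -> [1, 7, 15, 9]


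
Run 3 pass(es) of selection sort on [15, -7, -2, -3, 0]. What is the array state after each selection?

Pass 1: Select minimum -7 at index 1, swap -> [-7, 15, -2, -3, 0]
Pass 2: Select minimum -3 at index 3, swap -> [-7, -3, -2, 15, 0]
Pass 3: Select minimum -2 at index 2, swap -> [-7, -3, -2, 15, 0]


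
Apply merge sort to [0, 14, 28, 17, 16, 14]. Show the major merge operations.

Divide and conquer:
  Merge [14] + [28] -> [14, 28]
  Merge [0] + [14, 28] -> [0, 14, 28]
  Merge [16] + [14] -> [14, 16]
  Merge [17] + [14, 16] -> [14, 16, 17]
  Merge [0, 14, 28] + [14, 16, 17] -> [0, 14, 14, 16, 17, 28]


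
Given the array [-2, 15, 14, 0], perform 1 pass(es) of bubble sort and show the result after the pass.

After pass 1: [-2, 14, 0, 15] (2 swaps)
Total swaps: 2


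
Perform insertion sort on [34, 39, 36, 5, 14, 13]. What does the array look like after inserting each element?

First element 34 is already 'sorted'
Insert 39: shifted 0 elements -> [34, 39, 36, 5, 14, 13]
Insert 36: shifted 1 elements -> [34, 36, 39, 5, 14, 13]
Insert 5: shifted 3 elements -> [5, 34, 36, 39, 14, 13]
Insert 14: shifted 3 elements -> [5, 14, 34, 36, 39, 13]
Insert 13: shifted 4 elements -> [5, 13, 14, 34, 36, 39]


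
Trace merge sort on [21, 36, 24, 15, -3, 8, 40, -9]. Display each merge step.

Divide and conquer:
  Merge [21] + [36] -> [21, 36]
  Merge [24] + [15] -> [15, 24]
  Merge [21, 36] + [15, 24] -> [15, 21, 24, 36]
  Merge [-3] + [8] -> [-3, 8]
  Merge [40] + [-9] -> [-9, 40]
  Merge [-3, 8] + [-9, 40] -> [-9, -3, 8, 40]
  Merge [15, 21, 24, 36] + [-9, -3, 8, 40] -> [-9, -3, 8, 15, 21, 24, 36, 40]


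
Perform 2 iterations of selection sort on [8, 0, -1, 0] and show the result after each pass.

Pass 1: Select minimum -1 at index 2, swap -> [-1, 0, 8, 0]
Pass 2: Select minimum 0 at index 1, swap -> [-1, 0, 8, 0]


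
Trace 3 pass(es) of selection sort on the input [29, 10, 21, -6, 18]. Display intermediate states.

Pass 1: Select minimum -6 at index 3, swap -> [-6, 10, 21, 29, 18]
Pass 2: Select minimum 10 at index 1, swap -> [-6, 10, 21, 29, 18]
Pass 3: Select minimum 18 at index 4, swap -> [-6, 10, 18, 29, 21]


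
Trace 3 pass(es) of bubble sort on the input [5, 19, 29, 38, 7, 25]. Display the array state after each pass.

After pass 1: [5, 19, 29, 7, 25, 38] (2 swaps)
After pass 2: [5, 19, 7, 25, 29, 38] (2 swaps)
After pass 3: [5, 7, 19, 25, 29, 38] (1 swaps)
Total swaps: 5


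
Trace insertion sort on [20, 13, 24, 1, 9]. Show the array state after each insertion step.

First element 20 is already 'sorted'
Insert 13: shifted 1 elements -> [13, 20, 24, 1, 9]
Insert 24: shifted 0 elements -> [13, 20, 24, 1, 9]
Insert 1: shifted 3 elements -> [1, 13, 20, 24, 9]
Insert 9: shifted 3 elements -> [1, 9, 13, 20, 24]


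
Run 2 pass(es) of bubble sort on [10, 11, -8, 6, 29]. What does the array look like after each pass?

After pass 1: [10, -8, 6, 11, 29] (2 swaps)
After pass 2: [-8, 6, 10, 11, 29] (2 swaps)
Total swaps: 4


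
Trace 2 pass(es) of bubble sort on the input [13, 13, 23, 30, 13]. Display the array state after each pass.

After pass 1: [13, 13, 23, 13, 30] (1 swaps)
After pass 2: [13, 13, 13, 23, 30] (1 swaps)
Total swaps: 2


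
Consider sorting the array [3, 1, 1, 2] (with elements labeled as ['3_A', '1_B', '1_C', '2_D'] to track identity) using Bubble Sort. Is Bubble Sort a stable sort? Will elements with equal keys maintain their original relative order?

Trace Bubble Sort on the labeled array (the key is the number; the letter only tracks identity):
  After pass 1: [1_B, 1_C, 2_D, 3_A]
  After pass 2: [1_B, 1_C, 2_D, 3_A] (no swaps, done)
Final order: [1_B, 1_C, 2_D, 3_A]
Equal keys:
  value 1: originally 1_B, 1_C; after sorting 1_B, 1_C -> order preserved
All equal keys kept their original relative order. Bubble Sort is stable: it only swaps adjacent elements when the left one is strictly greater, so equal keys never move past each other.
Answer: Stable


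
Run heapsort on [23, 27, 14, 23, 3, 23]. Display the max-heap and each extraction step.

Build heap: [27, 23, 23, 23, 3, 14]
Extract 27: [23, 23, 23, 14, 3, 27]
Extract 23: [23, 14, 23, 3, 23, 27]
Extract 23: [23, 14, 3, 23, 23, 27]
Extract 23: [14, 3, 23, 23, 23, 27]
Extract 14: [3, 14, 23, 23, 23, 27]


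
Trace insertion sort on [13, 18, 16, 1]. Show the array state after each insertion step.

First element 13 is already 'sorted'
Insert 18: shifted 0 elements -> [13, 18, 16, 1]
Insert 16: shifted 1 elements -> [13, 16, 18, 1]
Insert 1: shifted 3 elements -> [1, 13, 16, 18]


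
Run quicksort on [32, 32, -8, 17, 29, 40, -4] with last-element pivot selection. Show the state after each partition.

Partition 1: pivot=-4 at index 1 -> [-8, -4, 32, 17, 29, 40, 32]
Partition 2: pivot=32 at index 5 -> [-8, -4, 32, 17, 29, 32, 40]
Partition 3: pivot=29 at index 3 -> [-8, -4, 17, 29, 32, 32, 40]


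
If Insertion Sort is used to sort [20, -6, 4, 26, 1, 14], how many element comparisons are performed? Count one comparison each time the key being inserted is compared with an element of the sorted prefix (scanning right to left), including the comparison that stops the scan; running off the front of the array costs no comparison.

Insert -6: 20 > -6 (shift), reached front = 1 comparison(s) -> [-6, 20, 4, 26, 1, 14]
Insert 4: 20 > 4 (shift), -6 <= 4 (stop) = 2 comparison(s) -> [-6, 4, 20, 26, 1, 14]
Insert 26: 20 <= 26 (stop) = 1 comparison(s) -> [-6, 4, 20, 26, 1, 14]
Insert 1: 26 > 1 (shift), 20 > 1 (shift), 4 > 1 (shift), -6 <= 1 (stop) = 4 comparison(s) -> [-6, 1, 4, 20, 26, 14]
Insert 14: 26 > 14 (shift), 20 > 14 (shift), 4 <= 14 (stop) = 3 comparison(s) -> [-6, 1, 4, 14, 20, 26]
Total comparisons: 1 + 2 + 1 + 4 + 3 = 11


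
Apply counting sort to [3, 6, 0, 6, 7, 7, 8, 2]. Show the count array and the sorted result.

Count array: [1, 0, 1, 1, 0, 0, 2, 2, 1]
(count[i] = number of elements equal to i)
Cumulative count: [1, 1, 2, 3, 3, 3, 5, 7, 8]
Sorted: [0, 2, 3, 6, 6, 7, 7, 8]


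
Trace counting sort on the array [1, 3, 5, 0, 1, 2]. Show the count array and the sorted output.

Count array: [1, 2, 1, 1, 0, 1]
(count[i] = number of elements equal to i)
Cumulative count: [1, 3, 4, 5, 5, 6]
Sorted: [0, 1, 1, 2, 3, 5]


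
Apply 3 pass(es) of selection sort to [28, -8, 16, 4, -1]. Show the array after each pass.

Pass 1: Select minimum -8 at index 1, swap -> [-8, 28, 16, 4, -1]
Pass 2: Select minimum -1 at index 4, swap -> [-8, -1, 16, 4, 28]
Pass 3: Select minimum 4 at index 3, swap -> [-8, -1, 4, 16, 28]


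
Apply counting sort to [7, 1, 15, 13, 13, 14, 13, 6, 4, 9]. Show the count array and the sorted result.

Count array: [0, 1, 0, 0, 1, 0, 1, 1, 0, 1, 0, 0, 0, 3, 1, 1]
(count[i] = number of elements equal to i)
Cumulative count: [0, 1, 1, 1, 2, 2, 3, 4, 4, 5, 5, 5, 5, 8, 9, 10]
Sorted: [1, 4, 6, 7, 9, 13, 13, 13, 14, 15]


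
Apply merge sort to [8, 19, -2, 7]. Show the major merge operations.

Divide and conquer:
  Merge [8] + [19] -> [8, 19]
  Merge [-2] + [7] -> [-2, 7]
  Merge [8, 19] + [-2, 7] -> [-2, 7, 8, 19]


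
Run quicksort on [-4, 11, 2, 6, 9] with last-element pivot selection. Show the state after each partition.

Partition 1: pivot=9 at index 3 -> [-4, 2, 6, 9, 11]
Partition 2: pivot=6 at index 2 -> [-4, 2, 6, 9, 11]
Partition 3: pivot=2 at index 1 -> [-4, 2, 6, 9, 11]


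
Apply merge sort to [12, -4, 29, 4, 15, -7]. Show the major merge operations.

Divide and conquer:
  Merge [-4] + [29] -> [-4, 29]
  Merge [12] + [-4, 29] -> [-4, 12, 29]
  Merge [15] + [-7] -> [-7, 15]
  Merge [4] + [-7, 15] -> [-7, 4, 15]
  Merge [-4, 12, 29] + [-7, 4, 15] -> [-7, -4, 4, 12, 15, 29]


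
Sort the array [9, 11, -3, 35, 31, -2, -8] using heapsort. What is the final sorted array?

Build heap: [35, 31, -2, 11, 9, -3, -8]
Extract 35: [31, 11, -2, -8, 9, -3, 35]
Extract 31: [11, 9, -2, -8, -3, 31, 35]
Extract 11: [9, -3, -2, -8, 11, 31, 35]
Extract 9: [-2, -3, -8, 9, 11, 31, 35]
Extract -2: [-3, -8, -2, 9, 11, 31, 35]
Extract -3: [-8, -3, -2, 9, 11, 31, 35]


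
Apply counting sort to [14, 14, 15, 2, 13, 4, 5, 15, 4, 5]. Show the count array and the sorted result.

Count array: [0, 0, 1, 0, 2, 2, 0, 0, 0, 0, 0, 0, 0, 1, 2, 2]
(count[i] = number of elements equal to i)
Cumulative count: [0, 0, 1, 1, 3, 5, 5, 5, 5, 5, 5, 5, 5, 6, 8, 10]
Sorted: [2, 4, 4, 5, 5, 13, 14, 14, 15, 15]


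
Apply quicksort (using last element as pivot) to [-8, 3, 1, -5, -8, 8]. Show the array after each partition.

Partition 1: pivot=8 at index 5 -> [-8, 3, 1, -5, -8, 8]
Partition 2: pivot=-8 at index 1 -> [-8, -8, 1, -5, 3, 8]
Partition 3: pivot=3 at index 4 -> [-8, -8, 1, -5, 3, 8]
Partition 4: pivot=-5 at index 2 -> [-8, -8, -5, 1, 3, 8]


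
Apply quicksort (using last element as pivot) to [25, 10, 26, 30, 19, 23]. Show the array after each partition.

Partition 1: pivot=23 at index 2 -> [10, 19, 23, 30, 25, 26]
Partition 2: pivot=19 at index 1 -> [10, 19, 23, 30, 25, 26]
Partition 3: pivot=26 at index 4 -> [10, 19, 23, 25, 26, 30]


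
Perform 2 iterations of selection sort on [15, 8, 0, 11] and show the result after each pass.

Pass 1: Select minimum 0 at index 2, swap -> [0, 8, 15, 11]
Pass 2: Select minimum 8 at index 1, swap -> [0, 8, 15, 11]


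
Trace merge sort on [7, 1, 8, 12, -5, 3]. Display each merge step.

Divide and conquer:
  Merge [1] + [8] -> [1, 8]
  Merge [7] + [1, 8] -> [1, 7, 8]
  Merge [-5] + [3] -> [-5, 3]
  Merge [12] + [-5, 3] -> [-5, 3, 12]
  Merge [1, 7, 8] + [-5, 3, 12] -> [-5, 1, 3, 7, 8, 12]


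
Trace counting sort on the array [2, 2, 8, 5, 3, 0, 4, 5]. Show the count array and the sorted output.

Count array: [1, 0, 2, 1, 1, 2, 0, 0, 1]
(count[i] = number of elements equal to i)
Cumulative count: [1, 1, 3, 4, 5, 7, 7, 7, 8]
Sorted: [0, 2, 2, 3, 4, 5, 5, 8]


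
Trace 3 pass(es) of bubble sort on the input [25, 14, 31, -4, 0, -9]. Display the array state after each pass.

After pass 1: [14, 25, -4, 0, -9, 31] (4 swaps)
After pass 2: [14, -4, 0, -9, 25, 31] (3 swaps)
After pass 3: [-4, 0, -9, 14, 25, 31] (3 swaps)
Total swaps: 10


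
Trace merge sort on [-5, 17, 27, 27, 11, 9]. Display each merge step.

Divide and conquer:
  Merge [17] + [27] -> [17, 27]
  Merge [-5] + [17, 27] -> [-5, 17, 27]
  Merge [11] + [9] -> [9, 11]
  Merge [27] + [9, 11] -> [9, 11, 27]
  Merge [-5, 17, 27] + [9, 11, 27] -> [-5, 9, 11, 17, 27, 27]


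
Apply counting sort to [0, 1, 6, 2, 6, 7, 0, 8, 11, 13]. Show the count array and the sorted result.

Count array: [2, 1, 1, 0, 0, 0, 2, 1, 1, 0, 0, 1, 0, 1]
(count[i] = number of elements equal to i)
Cumulative count: [2, 3, 4, 4, 4, 4, 6, 7, 8, 8, 8, 9, 9, 10]
Sorted: [0, 0, 1, 2, 6, 6, 7, 8, 11, 13]


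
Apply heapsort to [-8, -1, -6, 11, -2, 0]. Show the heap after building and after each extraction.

Build heap: [11, -1, 0, -8, -2, -6]
Extract 11: [0, -1, -6, -8, -2, 11]
Extract 0: [-1, -2, -6, -8, 0, 11]
Extract -1: [-2, -8, -6, -1, 0, 11]
Extract -2: [-6, -8, -2, -1, 0, 11]
Extract -6: [-8, -6, -2, -1, 0, 11]


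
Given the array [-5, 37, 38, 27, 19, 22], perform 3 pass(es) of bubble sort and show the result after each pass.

After pass 1: [-5, 37, 27, 19, 22, 38] (3 swaps)
After pass 2: [-5, 27, 19, 22, 37, 38] (3 swaps)
After pass 3: [-5, 19, 22, 27, 37, 38] (2 swaps)
Total swaps: 8


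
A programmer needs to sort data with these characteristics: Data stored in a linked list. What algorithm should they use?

Best choice: Merge sort
Reason: Merge sort doesn't require random access; can be done in O(1) extra space for linked lists


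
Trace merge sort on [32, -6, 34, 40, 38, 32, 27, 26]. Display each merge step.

Divide and conquer:
  Merge [32] + [-6] -> [-6, 32]
  Merge [34] + [40] -> [34, 40]
  Merge [-6, 32] + [34, 40] -> [-6, 32, 34, 40]
  Merge [38] + [32] -> [32, 38]
  Merge [27] + [26] -> [26, 27]
  Merge [32, 38] + [26, 27] -> [26, 27, 32, 38]
  Merge [-6, 32, 34, 40] + [26, 27, 32, 38] -> [-6, 26, 27, 32, 32, 34, 38, 40]


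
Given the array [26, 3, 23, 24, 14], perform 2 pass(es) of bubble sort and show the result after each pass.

After pass 1: [3, 23, 24, 14, 26] (4 swaps)
After pass 2: [3, 23, 14, 24, 26] (1 swaps)
Total swaps: 5


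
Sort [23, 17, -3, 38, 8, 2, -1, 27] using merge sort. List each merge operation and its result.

Divide and conquer:
  Merge [23] + [17] -> [17, 23]
  Merge [-3] + [38] -> [-3, 38]
  Merge [17, 23] + [-3, 38] -> [-3, 17, 23, 38]
  Merge [8] + [2] -> [2, 8]
  Merge [-1] + [27] -> [-1, 27]
  Merge [2, 8] + [-1, 27] -> [-1, 2, 8, 27]
  Merge [-3, 17, 23, 38] + [-1, 2, 8, 27] -> [-3, -1, 2, 8, 17, 23, 27, 38]


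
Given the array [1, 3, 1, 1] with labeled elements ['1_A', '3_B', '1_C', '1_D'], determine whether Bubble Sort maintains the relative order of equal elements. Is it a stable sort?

Trace Bubble Sort on the labeled array (the key is the number; the letter only tracks identity):
  After pass 1: [1_A, 1_C, 1_D, 3_B]
  After pass 2: [1_A, 1_C, 1_D, 3_B] (no swaps, done)
Final order: [1_A, 1_C, 1_D, 3_B]
Equal keys:
  value 1: originally 1_A, 1_C, 1_D; after sorting 1_A, 1_C, 1_D -> order preserved
All equal keys kept their original relative order. Bubble Sort is stable: it only swaps adjacent elements when the left one is strictly greater, so equal keys never move past each other.
Answer: Stable


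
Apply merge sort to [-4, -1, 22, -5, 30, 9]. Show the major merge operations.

Divide and conquer:
  Merge [-1] + [22] -> [-1, 22]
  Merge [-4] + [-1, 22] -> [-4, -1, 22]
  Merge [30] + [9] -> [9, 30]
  Merge [-5] + [9, 30] -> [-5, 9, 30]
  Merge [-4, -1, 22] + [-5, 9, 30] -> [-5, -4, -1, 9, 22, 30]


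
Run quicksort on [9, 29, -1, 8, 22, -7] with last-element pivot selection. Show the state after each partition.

Partition 1: pivot=-7 at index 0 -> [-7, 29, -1, 8, 22, 9]
Partition 2: pivot=9 at index 3 -> [-7, -1, 8, 9, 22, 29]
Partition 3: pivot=8 at index 2 -> [-7, -1, 8, 9, 22, 29]
Partition 4: pivot=29 at index 5 -> [-7, -1, 8, 9, 22, 29]


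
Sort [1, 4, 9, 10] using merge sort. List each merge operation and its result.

Divide and conquer:
  Merge [1] + [4] -> [1, 4]
  Merge [9] + [10] -> [9, 10]
  Merge [1, 4] + [9, 10] -> [1, 4, 9, 10]


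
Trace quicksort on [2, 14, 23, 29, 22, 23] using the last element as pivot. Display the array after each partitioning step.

Partition 1: pivot=23 at index 4 -> [2, 14, 23, 22, 23, 29]
Partition 2: pivot=22 at index 2 -> [2, 14, 22, 23, 23, 29]
Partition 3: pivot=14 at index 1 -> [2, 14, 22, 23, 23, 29]


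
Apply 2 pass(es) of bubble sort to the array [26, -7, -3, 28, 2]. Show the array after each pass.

After pass 1: [-7, -3, 26, 2, 28] (3 swaps)
After pass 2: [-7, -3, 2, 26, 28] (1 swaps)
Total swaps: 4


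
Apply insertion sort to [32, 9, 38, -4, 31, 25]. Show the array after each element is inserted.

First element 32 is already 'sorted'
Insert 9: shifted 1 elements -> [9, 32, 38, -4, 31, 25]
Insert 38: shifted 0 elements -> [9, 32, 38, -4, 31, 25]
Insert -4: shifted 3 elements -> [-4, 9, 32, 38, 31, 25]
Insert 31: shifted 2 elements -> [-4, 9, 31, 32, 38, 25]
Insert 25: shifted 3 elements -> [-4, 9, 25, 31, 32, 38]


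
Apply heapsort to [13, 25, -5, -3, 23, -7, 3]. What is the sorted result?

Build heap: [25, 23, 3, -3, 13, -7, -5]
Extract 25: [23, 13, 3, -3, -5, -7, 25]
Extract 23: [13, -3, 3, -7, -5, 23, 25]
Extract 13: [3, -3, -5, -7, 13, 23, 25]
Extract 3: [-3, -7, -5, 3, 13, 23, 25]
Extract -3: [-5, -7, -3, 3, 13, 23, 25]
Extract -5: [-7, -5, -3, 3, 13, 23, 25]


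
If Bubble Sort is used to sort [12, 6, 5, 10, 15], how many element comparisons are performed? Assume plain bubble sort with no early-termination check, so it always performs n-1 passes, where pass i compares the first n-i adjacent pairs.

Pass 1: compare adjacent pairs (0,1)..(3,4) = 4 comparison(s), 3 swap(s) -> [6, 5, 10, 12, 15]
Pass 2: compare adjacent pairs (0,1)..(2,3) = 3 comparison(s), 1 swap(s) -> [5, 6, 10, 12, 15]
Pass 3: compare adjacent pairs (0,1)..(1,2) = 2 comparison(s), 0 swap(s) -> [5, 6, 10, 12, 15]
Pass 4: compare adjacent pairs (0,1)..(0,1) = 1 comparison(s), 0 swap(s) -> [5, 6, 10, 12, 15]
Total comparisons: 4 + 3 + 2 + 1 = 10


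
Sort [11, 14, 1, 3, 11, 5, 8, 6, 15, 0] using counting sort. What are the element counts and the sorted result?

Count array: [1, 1, 0, 1, 0, 1, 1, 0, 1, 0, 0, 2, 0, 0, 1, 1]
(count[i] = number of elements equal to i)
Cumulative count: [1, 2, 2, 3, 3, 4, 5, 5, 6, 6, 6, 8, 8, 8, 9, 10]
Sorted: [0, 1, 3, 5, 6, 8, 11, 11, 14, 15]


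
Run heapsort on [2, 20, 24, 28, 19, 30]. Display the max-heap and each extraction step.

Build heap: [30, 28, 24, 20, 19, 2]
Extract 30: [28, 20, 24, 2, 19, 30]
Extract 28: [24, 20, 19, 2, 28, 30]
Extract 24: [20, 2, 19, 24, 28, 30]
Extract 20: [19, 2, 20, 24, 28, 30]
Extract 19: [2, 19, 20, 24, 28, 30]


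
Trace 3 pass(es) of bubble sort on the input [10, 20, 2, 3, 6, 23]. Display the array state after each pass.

After pass 1: [10, 2, 3, 6, 20, 23] (3 swaps)
After pass 2: [2, 3, 6, 10, 20, 23] (3 swaps)
After pass 3: [2, 3, 6, 10, 20, 23] (0 swaps)
Total swaps: 6


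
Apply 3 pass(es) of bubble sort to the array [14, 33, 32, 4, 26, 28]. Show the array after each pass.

After pass 1: [14, 32, 4, 26, 28, 33] (4 swaps)
After pass 2: [14, 4, 26, 28, 32, 33] (3 swaps)
After pass 3: [4, 14, 26, 28, 32, 33] (1 swaps)
Total swaps: 8


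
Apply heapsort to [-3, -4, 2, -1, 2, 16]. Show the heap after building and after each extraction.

Build heap: [16, 2, 2, -1, -4, -3]
Extract 16: [2, -1, 2, -3, -4, 16]
Extract 2: [2, -1, -4, -3, 2, 16]
Extract 2: [-1, -3, -4, 2, 2, 16]
Extract -1: [-3, -4, -1, 2, 2, 16]
Extract -3: [-4, -3, -1, 2, 2, 16]


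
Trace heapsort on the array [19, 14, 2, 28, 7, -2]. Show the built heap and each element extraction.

Build heap: [28, 19, 2, 14, 7, -2]
Extract 28: [19, 14, 2, -2, 7, 28]
Extract 19: [14, 7, 2, -2, 19, 28]
Extract 14: [7, -2, 2, 14, 19, 28]
Extract 7: [2, -2, 7, 14, 19, 28]
Extract 2: [-2, 2, 7, 14, 19, 28]


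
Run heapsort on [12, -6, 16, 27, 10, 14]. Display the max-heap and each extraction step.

Build heap: [27, 12, 16, -6, 10, 14]
Extract 27: [16, 12, 14, -6, 10, 27]
Extract 16: [14, 12, 10, -6, 16, 27]
Extract 14: [12, -6, 10, 14, 16, 27]
Extract 12: [10, -6, 12, 14, 16, 27]
Extract 10: [-6, 10, 12, 14, 16, 27]


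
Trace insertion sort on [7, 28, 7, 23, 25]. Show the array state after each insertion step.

First element 7 is already 'sorted'
Insert 28: shifted 0 elements -> [7, 28, 7, 23, 25]
Insert 7: shifted 1 elements -> [7, 7, 28, 23, 25]
Insert 23: shifted 1 elements -> [7, 7, 23, 28, 25]
Insert 25: shifted 1 elements -> [7, 7, 23, 25, 28]


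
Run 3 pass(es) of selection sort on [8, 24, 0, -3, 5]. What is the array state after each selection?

Pass 1: Select minimum -3 at index 3, swap -> [-3, 24, 0, 8, 5]
Pass 2: Select minimum 0 at index 2, swap -> [-3, 0, 24, 8, 5]
Pass 3: Select minimum 5 at index 4, swap -> [-3, 0, 5, 8, 24]


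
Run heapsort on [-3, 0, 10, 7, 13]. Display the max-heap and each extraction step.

Build heap: [13, 7, 10, -3, 0]
Extract 13: [10, 7, 0, -3, 13]
Extract 10: [7, -3, 0, 10, 13]
Extract 7: [0, -3, 7, 10, 13]
Extract 0: [-3, 0, 7, 10, 13]


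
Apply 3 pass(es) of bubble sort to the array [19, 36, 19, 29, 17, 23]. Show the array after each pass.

After pass 1: [19, 19, 29, 17, 23, 36] (4 swaps)
After pass 2: [19, 19, 17, 23, 29, 36] (2 swaps)
After pass 3: [19, 17, 19, 23, 29, 36] (1 swaps)
Total swaps: 7


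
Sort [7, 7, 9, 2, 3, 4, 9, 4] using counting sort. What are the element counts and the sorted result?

Count array: [0, 0, 1, 1, 2, 0, 0, 2, 0, 2]
(count[i] = number of elements equal to i)
Cumulative count: [0, 0, 1, 2, 4, 4, 4, 6, 6, 8]
Sorted: [2, 3, 4, 4, 7, 7, 9, 9]


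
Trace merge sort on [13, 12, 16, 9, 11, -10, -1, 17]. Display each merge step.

Divide and conquer:
  Merge [13] + [12] -> [12, 13]
  Merge [16] + [9] -> [9, 16]
  Merge [12, 13] + [9, 16] -> [9, 12, 13, 16]
  Merge [11] + [-10] -> [-10, 11]
  Merge [-1] + [17] -> [-1, 17]
  Merge [-10, 11] + [-1, 17] -> [-10, -1, 11, 17]
  Merge [9, 12, 13, 16] + [-10, -1, 11, 17] -> [-10, -1, 9, 11, 12, 13, 16, 17]


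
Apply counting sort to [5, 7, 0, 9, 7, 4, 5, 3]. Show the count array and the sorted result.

Count array: [1, 0, 0, 1, 1, 2, 0, 2, 0, 1]
(count[i] = number of elements equal to i)
Cumulative count: [1, 1, 1, 2, 3, 5, 5, 7, 7, 8]
Sorted: [0, 3, 4, 5, 5, 7, 7, 9]
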